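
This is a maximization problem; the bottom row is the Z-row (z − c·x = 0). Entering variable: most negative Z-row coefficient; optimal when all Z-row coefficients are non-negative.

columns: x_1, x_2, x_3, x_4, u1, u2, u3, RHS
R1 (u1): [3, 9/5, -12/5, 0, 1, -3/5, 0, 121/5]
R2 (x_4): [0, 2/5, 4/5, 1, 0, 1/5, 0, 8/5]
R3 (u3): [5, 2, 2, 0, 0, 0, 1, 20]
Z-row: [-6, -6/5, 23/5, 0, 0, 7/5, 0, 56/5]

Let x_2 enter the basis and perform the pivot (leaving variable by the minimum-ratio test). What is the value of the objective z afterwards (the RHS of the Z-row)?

Ratio test on column x_2 — row 1: (121/5)/(9/5) = 121/9; row 2: (8/5)/(2/5) = 4; row 3: 20/2 = 10. Minimum is 4 at row 2 (x_4 leaves); pivot element 2/5.
Pivot on row 2; the Z-row RHS becomes 56/5 − (-6/5)·4 = 16.

16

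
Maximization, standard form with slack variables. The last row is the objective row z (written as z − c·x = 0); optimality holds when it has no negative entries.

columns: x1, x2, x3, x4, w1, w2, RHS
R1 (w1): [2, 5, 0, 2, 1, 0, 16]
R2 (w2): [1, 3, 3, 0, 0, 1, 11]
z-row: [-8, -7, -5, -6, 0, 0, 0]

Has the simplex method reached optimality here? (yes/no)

no

The z-row has a negative entry -8 in column x1, so it is not optimal.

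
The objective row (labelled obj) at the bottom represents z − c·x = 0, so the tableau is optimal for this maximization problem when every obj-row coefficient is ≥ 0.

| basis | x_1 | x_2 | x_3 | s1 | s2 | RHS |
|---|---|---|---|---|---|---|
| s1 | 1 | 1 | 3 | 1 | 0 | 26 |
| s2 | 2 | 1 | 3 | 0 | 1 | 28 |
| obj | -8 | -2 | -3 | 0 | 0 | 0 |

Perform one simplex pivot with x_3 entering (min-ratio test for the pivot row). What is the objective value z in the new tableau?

Ratio test on column x_3 — row 1: 26/3 = 26/3; row 2: 28/3 = 28/3. Minimum is 26/3 at row 1 (s1 leaves); pivot element 3.
Pivot on row 1; the obj-row RHS becomes 0 − (-3)·(26/3) = 26.

26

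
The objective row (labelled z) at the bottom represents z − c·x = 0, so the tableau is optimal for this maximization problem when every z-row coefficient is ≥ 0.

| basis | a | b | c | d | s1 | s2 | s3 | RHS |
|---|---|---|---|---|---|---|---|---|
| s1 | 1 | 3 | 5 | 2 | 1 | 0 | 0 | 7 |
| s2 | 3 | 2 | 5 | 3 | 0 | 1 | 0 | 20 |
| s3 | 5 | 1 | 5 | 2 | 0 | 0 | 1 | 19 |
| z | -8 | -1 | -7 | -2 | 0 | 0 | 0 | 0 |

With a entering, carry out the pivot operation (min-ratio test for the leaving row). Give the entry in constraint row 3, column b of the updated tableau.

1/5

Ratio test on column a — row 1: 7/1 = 7; row 2: 20/3 = 20/3; row 3: 19/5 = 19/5. Minimum is 19/5 at row 3 (s3 leaves); pivot element 5.
Divide row 3 by 5; eliminate column a from the other rows.
In the new row 3, the b entry is the old entry divided by the pivot: 1/5 = 1/5.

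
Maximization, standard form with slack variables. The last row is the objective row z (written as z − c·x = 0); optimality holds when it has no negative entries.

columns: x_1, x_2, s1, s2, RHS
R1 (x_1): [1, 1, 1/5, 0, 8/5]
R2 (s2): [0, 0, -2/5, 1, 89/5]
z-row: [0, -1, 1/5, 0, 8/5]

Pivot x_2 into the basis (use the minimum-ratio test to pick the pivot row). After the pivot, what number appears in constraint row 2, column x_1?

0

Ratio test on column x_2 — row 1: (8/5)/1 = 8/5; row 2: entry 0 ≤ 0. Minimum is 8/5 at row 1 (x_1 leaves); pivot element 1.
Divide row 1 by 1; eliminate column x_2 from the other rows.
Row 2 update in column x_1: 0 − 0·1 = 0.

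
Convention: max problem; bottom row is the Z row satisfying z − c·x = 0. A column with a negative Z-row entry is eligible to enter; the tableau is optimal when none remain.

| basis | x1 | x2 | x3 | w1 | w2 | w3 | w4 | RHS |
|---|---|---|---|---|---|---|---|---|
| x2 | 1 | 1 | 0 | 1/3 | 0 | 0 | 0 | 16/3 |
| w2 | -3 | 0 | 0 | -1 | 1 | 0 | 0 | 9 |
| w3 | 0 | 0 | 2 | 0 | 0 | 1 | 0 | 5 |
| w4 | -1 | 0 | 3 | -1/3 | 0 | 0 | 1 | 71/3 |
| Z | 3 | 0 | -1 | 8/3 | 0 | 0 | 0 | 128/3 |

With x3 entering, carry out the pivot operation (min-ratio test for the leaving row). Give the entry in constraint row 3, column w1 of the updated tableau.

0

Ratio test on column x3 — row 1: entry 0 ≤ 0; row 2: entry 0 ≤ 0; row 3: 5/2 = 5/2; row 4: (71/3)/3 = 71/9. Minimum is 5/2 at row 3 (w3 leaves); pivot element 2.
Divide row 3 by 2; eliminate column x3 from the other rows.
In the new row 3, the w1 entry is the old entry divided by the pivot: 0/2 = 0.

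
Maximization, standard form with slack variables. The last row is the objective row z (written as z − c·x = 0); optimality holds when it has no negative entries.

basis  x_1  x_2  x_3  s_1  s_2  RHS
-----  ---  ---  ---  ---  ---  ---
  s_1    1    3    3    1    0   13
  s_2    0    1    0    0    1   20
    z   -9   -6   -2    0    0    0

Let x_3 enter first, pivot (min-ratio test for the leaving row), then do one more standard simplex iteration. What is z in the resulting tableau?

117

Ratio test on column x_3 — row 1: 13/3 = 13/3; row 2: entry 0 ≤ 0. Minimum is 13/3 at row 1 (s_1 leaves); pivot element 3.
Pivot on row 1; the z-row RHS becomes 0 − (-2)·(13/3) = 26/3.
Next entering variable (most negative z-row entry -25/3): x_1.
Ratio test on column x_1 — row 1: (13/3)/(1/3) = 13; row 2: entry 0 ≤ 0. Minimum is 13 at row 1 (x_3 leaves); pivot element 1/3.
After the second pivot the z-row RHS is 26/3 − (-25/3)·13 = 117.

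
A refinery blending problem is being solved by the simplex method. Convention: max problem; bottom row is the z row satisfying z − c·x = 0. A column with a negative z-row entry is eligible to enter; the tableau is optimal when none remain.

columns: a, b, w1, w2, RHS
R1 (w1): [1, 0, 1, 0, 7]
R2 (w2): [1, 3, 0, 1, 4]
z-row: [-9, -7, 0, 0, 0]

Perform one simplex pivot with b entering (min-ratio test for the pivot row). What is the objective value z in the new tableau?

Ratio test on column b — row 1: entry 0 ≤ 0; row 2: 4/3 = 4/3. Minimum is 4/3 at row 2 (w2 leaves); pivot element 3.
Pivot on row 2; the z-row RHS becomes 0 − (-7)·(4/3) = 28/3.

28/3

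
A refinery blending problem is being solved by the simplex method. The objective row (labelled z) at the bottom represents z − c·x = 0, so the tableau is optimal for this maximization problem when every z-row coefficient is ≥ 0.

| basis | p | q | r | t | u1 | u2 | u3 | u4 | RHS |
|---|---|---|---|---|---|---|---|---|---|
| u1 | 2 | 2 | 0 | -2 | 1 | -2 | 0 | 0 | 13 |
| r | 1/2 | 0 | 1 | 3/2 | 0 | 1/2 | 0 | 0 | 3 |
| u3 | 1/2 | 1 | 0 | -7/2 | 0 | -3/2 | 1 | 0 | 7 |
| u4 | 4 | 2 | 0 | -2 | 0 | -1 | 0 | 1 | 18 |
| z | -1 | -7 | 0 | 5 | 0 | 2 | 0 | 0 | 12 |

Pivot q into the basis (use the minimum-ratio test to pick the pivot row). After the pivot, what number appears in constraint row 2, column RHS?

3

Ratio test on column q — row 1: 13/2 = 13/2; row 2: entry 0 ≤ 0; row 3: 7/1 = 7; row 4: 18/2 = 9. Minimum is 13/2 at row 1 (u1 leaves); pivot element 2.
Divide row 1 by 2; eliminate column q from the other rows.
Row 2 update in column RHS: 3 − 0·(13/2) = 3.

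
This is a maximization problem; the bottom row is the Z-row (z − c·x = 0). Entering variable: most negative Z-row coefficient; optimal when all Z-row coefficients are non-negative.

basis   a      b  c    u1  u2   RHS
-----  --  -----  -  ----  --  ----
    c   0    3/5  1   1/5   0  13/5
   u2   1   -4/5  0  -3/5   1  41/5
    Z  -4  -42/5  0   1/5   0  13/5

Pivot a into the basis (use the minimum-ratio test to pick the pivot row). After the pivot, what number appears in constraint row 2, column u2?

Ratio test on column a — row 1: entry 0 ≤ 0; row 2: (41/5)/1 = 41/5. Minimum is 41/5 at row 2 (u2 leaves); pivot element 1.
Divide row 2 by 1; eliminate column a from the other rows.
In the new row 2, the u2 entry is the old entry divided by the pivot: 1/1 = 1.

1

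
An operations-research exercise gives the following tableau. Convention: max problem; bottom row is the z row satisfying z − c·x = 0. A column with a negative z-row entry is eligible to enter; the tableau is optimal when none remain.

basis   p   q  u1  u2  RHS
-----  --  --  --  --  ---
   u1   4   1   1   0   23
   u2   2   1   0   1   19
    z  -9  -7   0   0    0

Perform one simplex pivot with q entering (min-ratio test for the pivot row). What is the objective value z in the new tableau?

Ratio test on column q — row 1: 23/1 = 23; row 2: 19/1 = 19. Minimum is 19 at row 2 (u2 leaves); pivot element 1.
Pivot on row 2; the z-row RHS becomes 0 − (-7)·19 = 133.

133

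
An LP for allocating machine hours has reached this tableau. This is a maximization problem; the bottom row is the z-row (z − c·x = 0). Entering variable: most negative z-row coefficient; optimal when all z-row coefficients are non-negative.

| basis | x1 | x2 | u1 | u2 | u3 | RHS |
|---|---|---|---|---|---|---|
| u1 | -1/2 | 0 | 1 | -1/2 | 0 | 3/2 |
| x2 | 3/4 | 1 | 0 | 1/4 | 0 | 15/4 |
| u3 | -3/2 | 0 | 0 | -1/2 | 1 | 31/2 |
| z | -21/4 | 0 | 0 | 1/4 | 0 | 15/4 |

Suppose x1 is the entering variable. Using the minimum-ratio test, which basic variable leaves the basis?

x2

Column x1 entries and ratios — u1: -1/2 ≤ 0, skip; x2: (15/4)/(3/4) = 5; u3: -3/2 ≤ 0, skip.
Smallest ratio is 5 in the row of x2, so x2 leaves.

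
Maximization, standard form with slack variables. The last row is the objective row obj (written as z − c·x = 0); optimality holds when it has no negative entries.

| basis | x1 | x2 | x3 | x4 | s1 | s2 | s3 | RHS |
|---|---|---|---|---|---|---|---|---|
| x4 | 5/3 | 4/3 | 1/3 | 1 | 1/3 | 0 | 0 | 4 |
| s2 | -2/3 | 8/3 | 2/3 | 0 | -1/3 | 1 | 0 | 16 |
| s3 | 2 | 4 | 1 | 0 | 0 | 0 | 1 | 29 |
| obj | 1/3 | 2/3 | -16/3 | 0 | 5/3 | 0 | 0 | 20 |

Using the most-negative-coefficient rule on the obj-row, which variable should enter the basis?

x3

Negative obj-row entries: x3: -16/3.
The most negative is -16/3 in column x3, so x3 enters.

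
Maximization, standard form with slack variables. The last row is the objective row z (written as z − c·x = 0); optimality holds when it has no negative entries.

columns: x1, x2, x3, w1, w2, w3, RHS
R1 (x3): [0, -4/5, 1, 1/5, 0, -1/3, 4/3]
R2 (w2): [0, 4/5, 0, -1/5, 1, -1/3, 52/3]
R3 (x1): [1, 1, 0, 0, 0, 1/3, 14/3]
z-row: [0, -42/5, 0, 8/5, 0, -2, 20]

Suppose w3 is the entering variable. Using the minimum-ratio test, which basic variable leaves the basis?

Column w3 entries and ratios — x3: -1/3 ≤ 0, skip; w2: -1/3 ≤ 0, skip; x1: (14/3)/(1/3) = 14.
Smallest ratio is 14 in the row of x1, so x1 leaves.

x1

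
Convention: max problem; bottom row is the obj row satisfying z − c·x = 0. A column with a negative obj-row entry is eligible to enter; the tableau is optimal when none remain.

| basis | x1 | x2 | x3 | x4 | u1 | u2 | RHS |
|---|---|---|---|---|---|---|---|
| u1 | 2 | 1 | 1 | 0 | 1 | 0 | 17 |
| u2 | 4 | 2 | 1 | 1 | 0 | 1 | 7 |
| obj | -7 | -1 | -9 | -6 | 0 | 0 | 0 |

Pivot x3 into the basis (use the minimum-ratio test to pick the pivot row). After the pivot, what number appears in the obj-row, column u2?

9

Ratio test on column x3 — row 1: 17/1 = 17; row 2: 7/1 = 7. Minimum is 7 at row 2 (u2 leaves); pivot element 1.
Divide row 2 by 1; eliminate column x3 from the other rows.
obj-row update in column u2: 0 − (-9)·1 = 9.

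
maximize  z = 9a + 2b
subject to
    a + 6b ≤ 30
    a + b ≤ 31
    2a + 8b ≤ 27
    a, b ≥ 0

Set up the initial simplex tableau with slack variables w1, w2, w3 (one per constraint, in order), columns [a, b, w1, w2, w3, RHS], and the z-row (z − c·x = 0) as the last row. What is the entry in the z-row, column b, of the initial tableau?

The z-row carries the negated objective coefficients: the b entry is -2.

-2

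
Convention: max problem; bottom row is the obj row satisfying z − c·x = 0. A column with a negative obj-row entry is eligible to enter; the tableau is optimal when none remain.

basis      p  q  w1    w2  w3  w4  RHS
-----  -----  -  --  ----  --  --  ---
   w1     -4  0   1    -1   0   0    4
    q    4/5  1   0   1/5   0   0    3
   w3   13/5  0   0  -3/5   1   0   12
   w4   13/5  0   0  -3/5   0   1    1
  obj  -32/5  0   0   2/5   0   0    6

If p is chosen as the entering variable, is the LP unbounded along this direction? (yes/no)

Column p has positive entries in row(s) 2, 3, 4, so the ratio test bounds it — not unbounded.

no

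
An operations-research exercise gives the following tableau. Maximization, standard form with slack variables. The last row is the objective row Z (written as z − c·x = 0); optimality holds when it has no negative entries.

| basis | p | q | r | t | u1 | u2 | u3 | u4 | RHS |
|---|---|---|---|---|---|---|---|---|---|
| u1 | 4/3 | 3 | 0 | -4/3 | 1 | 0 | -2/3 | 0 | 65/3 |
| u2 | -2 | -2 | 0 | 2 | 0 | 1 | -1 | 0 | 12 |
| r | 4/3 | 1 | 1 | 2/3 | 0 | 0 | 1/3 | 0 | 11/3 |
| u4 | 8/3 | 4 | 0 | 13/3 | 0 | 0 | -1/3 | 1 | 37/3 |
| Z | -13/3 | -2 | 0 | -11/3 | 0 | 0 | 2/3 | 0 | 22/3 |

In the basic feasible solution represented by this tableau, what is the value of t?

0

t is not in the basis, so in the current basic feasible solution t = 0.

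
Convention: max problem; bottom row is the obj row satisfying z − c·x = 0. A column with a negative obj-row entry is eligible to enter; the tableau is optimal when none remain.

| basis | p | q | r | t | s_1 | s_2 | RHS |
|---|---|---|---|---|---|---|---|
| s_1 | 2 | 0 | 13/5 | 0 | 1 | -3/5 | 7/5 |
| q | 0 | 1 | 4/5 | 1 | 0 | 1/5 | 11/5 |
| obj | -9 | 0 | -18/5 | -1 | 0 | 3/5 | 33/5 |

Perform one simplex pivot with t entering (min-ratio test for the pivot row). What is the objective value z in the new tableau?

Ratio test on column t — row 1: entry 0 ≤ 0; row 2: (11/5)/1 = 11/5. Minimum is 11/5 at row 2 (q leaves); pivot element 1.
Pivot on row 2; the obj-row RHS becomes 33/5 − (-1)·(11/5) = 44/5.

44/5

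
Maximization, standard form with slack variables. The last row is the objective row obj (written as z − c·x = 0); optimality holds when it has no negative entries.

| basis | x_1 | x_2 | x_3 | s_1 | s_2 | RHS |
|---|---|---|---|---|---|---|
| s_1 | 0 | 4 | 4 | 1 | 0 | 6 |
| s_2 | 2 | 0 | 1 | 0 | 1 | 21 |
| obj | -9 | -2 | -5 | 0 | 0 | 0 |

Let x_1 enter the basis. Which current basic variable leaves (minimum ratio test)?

Column x_1 entries and ratios — s_1: 0 ≤ 0, skip; s_2: 21/2 = 21/2.
Smallest ratio is 21/2 in the row of s_2, so s_2 leaves.

s_2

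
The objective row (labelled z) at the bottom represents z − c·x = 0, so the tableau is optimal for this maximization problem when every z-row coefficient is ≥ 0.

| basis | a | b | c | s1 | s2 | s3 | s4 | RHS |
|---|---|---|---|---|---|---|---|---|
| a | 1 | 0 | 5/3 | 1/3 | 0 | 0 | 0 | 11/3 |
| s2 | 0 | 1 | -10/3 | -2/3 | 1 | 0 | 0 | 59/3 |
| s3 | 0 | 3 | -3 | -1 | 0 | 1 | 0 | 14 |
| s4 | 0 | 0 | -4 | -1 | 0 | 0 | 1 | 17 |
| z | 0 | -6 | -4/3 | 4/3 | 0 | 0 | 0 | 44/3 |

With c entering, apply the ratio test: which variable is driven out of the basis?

Column c entries and ratios — a: (11/3)/(5/3) = 11/5; s2: -10/3 ≤ 0, skip; s3: -3 ≤ 0, skip; s4: -4 ≤ 0, skip.
Smallest ratio is 11/5 in the row of a, so a leaves.

a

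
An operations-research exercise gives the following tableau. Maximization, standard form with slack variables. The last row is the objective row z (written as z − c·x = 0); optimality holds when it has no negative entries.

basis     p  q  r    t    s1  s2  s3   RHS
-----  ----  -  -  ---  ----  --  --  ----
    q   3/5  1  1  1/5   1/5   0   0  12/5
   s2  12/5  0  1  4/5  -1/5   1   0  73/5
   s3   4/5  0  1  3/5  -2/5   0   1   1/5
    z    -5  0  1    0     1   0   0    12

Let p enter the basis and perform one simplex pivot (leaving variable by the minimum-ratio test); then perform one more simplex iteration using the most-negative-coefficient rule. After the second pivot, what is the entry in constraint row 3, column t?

Ratio test on column p — row 1: (12/5)/(3/5) = 4; row 2: (73/5)/(12/5) = 73/12; row 3: (1/5)/(4/5) = 1/4. Minimum is 1/4 at row 3 (s3 leaves); pivot element 4/5.
Divide row 3 by 4/5; eliminate column p from the other rows.
Second iteration: most negative z-row entry is -3/2 in column s1, so s1 enters.
Ratio test on column s1 — row 1: (9/4)/(1/2) = 9/2; row 2: 14/1 = 14; row 3: entry -1/2 ≤ 0. Minimum is 9/2 at row 1 (q leaves); pivot element 1/2.
Divide row 1 by 1/2; eliminate column s1 from the other rows.
After both pivots, the entry at constraint row 3, column t is 1/2.

1/2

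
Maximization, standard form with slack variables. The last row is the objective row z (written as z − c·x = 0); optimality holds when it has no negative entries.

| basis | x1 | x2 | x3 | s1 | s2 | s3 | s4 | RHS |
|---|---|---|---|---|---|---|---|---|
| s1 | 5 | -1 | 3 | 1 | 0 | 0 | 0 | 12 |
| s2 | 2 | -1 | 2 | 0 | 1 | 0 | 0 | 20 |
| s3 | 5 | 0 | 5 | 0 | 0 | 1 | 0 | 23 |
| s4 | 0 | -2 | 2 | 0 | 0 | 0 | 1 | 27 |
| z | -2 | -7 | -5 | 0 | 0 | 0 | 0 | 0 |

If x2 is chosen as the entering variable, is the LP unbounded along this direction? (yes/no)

Every constraint-row entry in column x2 is ≤ 0, so increasing x2 is unbounded.

yes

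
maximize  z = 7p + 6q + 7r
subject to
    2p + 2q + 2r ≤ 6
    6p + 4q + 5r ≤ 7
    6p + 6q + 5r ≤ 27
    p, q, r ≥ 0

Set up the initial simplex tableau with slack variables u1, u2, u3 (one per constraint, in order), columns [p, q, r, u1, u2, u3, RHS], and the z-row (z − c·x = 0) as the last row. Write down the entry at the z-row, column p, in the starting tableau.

-7

The z-row carries the negated objective coefficients: the p entry is -7.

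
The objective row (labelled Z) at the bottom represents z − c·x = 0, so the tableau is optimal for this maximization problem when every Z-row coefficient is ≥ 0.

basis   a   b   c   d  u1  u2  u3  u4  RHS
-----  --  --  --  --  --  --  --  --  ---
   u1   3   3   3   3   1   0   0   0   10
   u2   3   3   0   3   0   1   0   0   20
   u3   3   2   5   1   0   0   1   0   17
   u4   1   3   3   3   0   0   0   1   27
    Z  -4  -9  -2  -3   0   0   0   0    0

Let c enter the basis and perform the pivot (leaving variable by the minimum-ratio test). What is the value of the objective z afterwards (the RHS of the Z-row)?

Ratio test on column c — row 1: 10/3 = 10/3; row 2: entry 0 ≤ 0; row 3: 17/5 = 17/5; row 4: 27/3 = 9. Minimum is 10/3 at row 1 (u1 leaves); pivot element 3.
Pivot on row 1; the Z-row RHS becomes 0 − (-2)·(10/3) = 20/3.

20/3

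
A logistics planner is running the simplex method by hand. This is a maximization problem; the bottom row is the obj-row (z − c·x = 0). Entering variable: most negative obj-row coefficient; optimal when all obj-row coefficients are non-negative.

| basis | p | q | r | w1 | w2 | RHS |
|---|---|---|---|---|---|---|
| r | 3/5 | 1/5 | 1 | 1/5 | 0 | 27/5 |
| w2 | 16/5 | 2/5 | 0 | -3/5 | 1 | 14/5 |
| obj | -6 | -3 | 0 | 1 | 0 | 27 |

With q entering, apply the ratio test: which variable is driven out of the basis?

Column q entries and ratios — r: (27/5)/(1/5) = 27; w2: (14/5)/(2/5) = 7.
Smallest ratio is 7 in the row of w2, so w2 leaves.

w2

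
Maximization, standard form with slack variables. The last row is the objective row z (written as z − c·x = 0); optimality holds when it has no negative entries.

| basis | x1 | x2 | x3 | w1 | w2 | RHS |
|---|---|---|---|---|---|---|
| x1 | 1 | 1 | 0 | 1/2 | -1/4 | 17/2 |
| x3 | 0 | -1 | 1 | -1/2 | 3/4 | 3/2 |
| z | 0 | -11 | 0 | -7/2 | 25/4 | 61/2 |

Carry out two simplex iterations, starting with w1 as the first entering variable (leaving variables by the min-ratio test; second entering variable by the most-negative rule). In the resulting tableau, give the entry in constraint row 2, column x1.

Ratio test on column w1 — row 1: (17/2)/(1/2) = 17; row 2: entry -1/2 ≤ 0. Minimum is 17 at row 1 (x1 leaves); pivot element 1/2.
Divide row 1 by 1/2; eliminate column w1 from the other rows.
Second iteration: most negative z-row entry is -4 in column x2, so x2 enters.
Ratio test on column x2 — row 1: 17/2 = 17/2; row 2: entry 0 ≤ 0. Minimum is 17/2 at row 1 (w1 leaves); pivot element 2.
Divide row 1 by 2; eliminate column x2 from the other rows.
After both pivots, the entry at constraint row 2, column x1 is 1.

1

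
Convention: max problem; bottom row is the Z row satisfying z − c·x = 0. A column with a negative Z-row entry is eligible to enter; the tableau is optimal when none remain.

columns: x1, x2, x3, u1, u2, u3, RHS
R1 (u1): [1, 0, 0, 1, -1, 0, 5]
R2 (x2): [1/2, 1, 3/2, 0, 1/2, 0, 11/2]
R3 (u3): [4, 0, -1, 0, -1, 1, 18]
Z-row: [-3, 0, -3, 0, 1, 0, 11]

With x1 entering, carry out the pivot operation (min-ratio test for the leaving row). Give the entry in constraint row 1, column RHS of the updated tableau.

1/2

Ratio test on column x1 — row 1: 5/1 = 5; row 2: (11/2)/(1/2) = 11; row 3: 18/4 = 9/2. Minimum is 9/2 at row 3 (u3 leaves); pivot element 4.
Divide row 3 by 4; eliminate column x1 from the other rows.
Row 1 update in column RHS: 5 − 1·(9/2) = 1/2.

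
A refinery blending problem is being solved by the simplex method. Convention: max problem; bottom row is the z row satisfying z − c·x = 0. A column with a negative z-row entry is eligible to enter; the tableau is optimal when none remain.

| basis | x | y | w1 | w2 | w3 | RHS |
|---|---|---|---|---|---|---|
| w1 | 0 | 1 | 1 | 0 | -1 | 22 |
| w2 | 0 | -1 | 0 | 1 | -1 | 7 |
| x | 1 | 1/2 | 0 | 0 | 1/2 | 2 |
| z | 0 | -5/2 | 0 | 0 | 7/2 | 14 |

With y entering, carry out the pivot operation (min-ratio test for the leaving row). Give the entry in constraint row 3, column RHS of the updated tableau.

4

Ratio test on column y — row 1: 22/1 = 22; row 2: entry -1 ≤ 0; row 3: 2/(1/2) = 4. Minimum is 4 at row 3 (x leaves); pivot element 1/2.
Divide row 3 by 1/2; eliminate column y from the other rows.
In the new row 3, the RHS entry is the old entry divided by the pivot: 2/(1/2) = 4.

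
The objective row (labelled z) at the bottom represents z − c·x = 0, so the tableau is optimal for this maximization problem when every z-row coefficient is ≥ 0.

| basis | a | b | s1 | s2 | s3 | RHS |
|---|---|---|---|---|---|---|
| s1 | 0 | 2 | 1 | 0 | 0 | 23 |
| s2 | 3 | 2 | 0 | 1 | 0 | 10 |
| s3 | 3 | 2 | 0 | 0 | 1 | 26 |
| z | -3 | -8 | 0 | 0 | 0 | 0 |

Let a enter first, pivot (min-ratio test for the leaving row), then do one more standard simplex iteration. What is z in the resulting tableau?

Ratio test on column a — row 1: entry 0 ≤ 0; row 2: 10/3 = 10/3; row 3: 26/3 = 26/3. Minimum is 10/3 at row 2 (s2 leaves); pivot element 3.
Pivot on row 2; the z-row RHS becomes 0 − (-3)·(10/3) = 10.
Next entering variable (most negative z-row entry -6): b.
Ratio test on column b — row 1: 23/2 = 23/2; row 2: (10/3)/(2/3) = 5; row 3: entry 0 ≤ 0. Minimum is 5 at row 2 (a leaves); pivot element 2/3.
After the second pivot the z-row RHS is 10 − (-6)·5 = 40.

40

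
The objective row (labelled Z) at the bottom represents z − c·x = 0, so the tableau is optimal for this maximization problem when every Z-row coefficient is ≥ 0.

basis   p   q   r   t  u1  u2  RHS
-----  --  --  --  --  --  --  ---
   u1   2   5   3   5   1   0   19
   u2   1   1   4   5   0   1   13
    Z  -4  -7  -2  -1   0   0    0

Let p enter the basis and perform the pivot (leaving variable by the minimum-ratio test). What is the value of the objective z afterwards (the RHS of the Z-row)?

Ratio test on column p — row 1: 19/2 = 19/2; row 2: 13/1 = 13. Minimum is 19/2 at row 1 (u1 leaves); pivot element 2.
Pivot on row 1; the Z-row RHS becomes 0 − (-4)·(19/2) = 38.

38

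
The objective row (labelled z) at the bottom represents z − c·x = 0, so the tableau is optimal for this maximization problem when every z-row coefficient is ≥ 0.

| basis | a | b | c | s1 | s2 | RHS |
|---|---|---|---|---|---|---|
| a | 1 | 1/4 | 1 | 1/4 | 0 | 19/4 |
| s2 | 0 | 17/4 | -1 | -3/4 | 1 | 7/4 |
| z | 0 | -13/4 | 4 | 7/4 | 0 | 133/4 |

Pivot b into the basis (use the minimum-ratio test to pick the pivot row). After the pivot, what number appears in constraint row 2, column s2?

Ratio test on column b — row 1: (19/4)/(1/4) = 19; row 2: (7/4)/(17/4) = 7/17. Minimum is 7/17 at row 2 (s2 leaves); pivot element 17/4.
Divide row 2 by 17/4; eliminate column b from the other rows.
In the new row 2, the s2 entry is the old entry divided by the pivot: 1/(17/4) = 4/17.

4/17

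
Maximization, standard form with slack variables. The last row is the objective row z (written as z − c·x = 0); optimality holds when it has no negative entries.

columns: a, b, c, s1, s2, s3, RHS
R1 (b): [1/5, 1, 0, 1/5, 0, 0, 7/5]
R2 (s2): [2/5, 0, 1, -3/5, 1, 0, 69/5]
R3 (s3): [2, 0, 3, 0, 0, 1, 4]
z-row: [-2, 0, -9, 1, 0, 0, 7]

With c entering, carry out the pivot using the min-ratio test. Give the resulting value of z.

Ratio test on column c — row 1: entry 0 ≤ 0; row 2: (69/5)/1 = 69/5; row 3: 4/3 = 4/3. Minimum is 4/3 at row 3 (s3 leaves); pivot element 3.
Pivot on row 3; the z-row RHS becomes 7 − (-9)·(4/3) = 19.

19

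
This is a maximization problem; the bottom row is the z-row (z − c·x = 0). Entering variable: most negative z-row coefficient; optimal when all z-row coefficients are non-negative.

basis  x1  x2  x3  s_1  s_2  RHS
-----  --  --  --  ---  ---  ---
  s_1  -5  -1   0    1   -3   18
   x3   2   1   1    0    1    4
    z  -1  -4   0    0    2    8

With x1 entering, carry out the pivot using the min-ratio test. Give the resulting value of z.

Ratio test on column x1 — row 1: entry -5 ≤ 0; row 2: 4/2 = 2. Minimum is 2 at row 2 (x3 leaves); pivot element 2.
Pivot on row 2; the z-row RHS becomes 8 − (-1)·2 = 10.

10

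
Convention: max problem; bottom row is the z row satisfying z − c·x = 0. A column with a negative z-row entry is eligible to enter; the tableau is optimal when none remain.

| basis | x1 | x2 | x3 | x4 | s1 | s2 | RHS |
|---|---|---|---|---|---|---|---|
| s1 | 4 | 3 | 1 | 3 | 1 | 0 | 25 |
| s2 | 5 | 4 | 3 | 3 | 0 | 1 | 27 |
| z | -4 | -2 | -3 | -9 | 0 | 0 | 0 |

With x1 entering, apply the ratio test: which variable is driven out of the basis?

Column x1 entries and ratios — s1: 25/4 = 25/4; s2: 27/5 = 27/5.
Smallest ratio is 27/5 in the row of s2, so s2 leaves.

s2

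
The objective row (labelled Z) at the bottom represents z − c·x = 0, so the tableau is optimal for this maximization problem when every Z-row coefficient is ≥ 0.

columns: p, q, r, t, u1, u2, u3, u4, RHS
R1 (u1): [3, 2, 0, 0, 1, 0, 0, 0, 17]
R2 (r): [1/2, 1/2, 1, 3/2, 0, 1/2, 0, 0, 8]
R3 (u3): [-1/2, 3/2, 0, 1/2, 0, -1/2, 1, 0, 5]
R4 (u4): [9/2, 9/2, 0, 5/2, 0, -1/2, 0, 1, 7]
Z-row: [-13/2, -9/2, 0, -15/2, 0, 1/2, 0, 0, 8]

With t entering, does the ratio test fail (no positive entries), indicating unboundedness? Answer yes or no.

no

Column t has positive entries in row(s) 2, 3, 4, so the ratio test bounds it — not unbounded.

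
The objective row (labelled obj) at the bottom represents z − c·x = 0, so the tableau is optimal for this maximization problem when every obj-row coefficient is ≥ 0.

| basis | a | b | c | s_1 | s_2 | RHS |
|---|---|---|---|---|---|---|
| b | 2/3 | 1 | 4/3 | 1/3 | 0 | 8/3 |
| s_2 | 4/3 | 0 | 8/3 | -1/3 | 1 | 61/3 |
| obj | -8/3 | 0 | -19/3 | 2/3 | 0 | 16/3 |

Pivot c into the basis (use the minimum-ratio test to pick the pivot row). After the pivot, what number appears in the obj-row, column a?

Ratio test on column c — row 1: (8/3)/(4/3) = 2; row 2: (61/3)/(8/3) = 61/8. Minimum is 2 at row 1 (b leaves); pivot element 4/3.
Divide row 1 by 4/3; eliminate column c from the other rows.
obj-row update in column a: -8/3 − (-19/3)·(1/2) = 1/2.

1/2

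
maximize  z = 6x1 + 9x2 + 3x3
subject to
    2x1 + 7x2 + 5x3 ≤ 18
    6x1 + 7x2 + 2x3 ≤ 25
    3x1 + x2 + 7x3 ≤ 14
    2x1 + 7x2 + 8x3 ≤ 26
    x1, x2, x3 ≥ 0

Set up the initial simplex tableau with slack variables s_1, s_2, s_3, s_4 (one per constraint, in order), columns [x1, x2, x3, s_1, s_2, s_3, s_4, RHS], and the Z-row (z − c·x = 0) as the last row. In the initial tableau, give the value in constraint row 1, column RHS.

The RHS of constraint 1 is b_1 = 18.

18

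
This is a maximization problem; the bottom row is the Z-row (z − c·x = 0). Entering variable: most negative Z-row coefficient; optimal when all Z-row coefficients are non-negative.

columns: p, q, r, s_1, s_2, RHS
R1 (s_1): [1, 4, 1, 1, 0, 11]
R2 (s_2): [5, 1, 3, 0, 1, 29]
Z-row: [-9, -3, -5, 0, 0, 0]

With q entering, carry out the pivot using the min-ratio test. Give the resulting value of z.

33/4

Ratio test on column q — row 1: 11/4 = 11/4; row 2: 29/1 = 29. Minimum is 11/4 at row 1 (s_1 leaves); pivot element 4.
Pivot on row 1; the Z-row RHS becomes 0 − (-3)·(11/4) = 33/4.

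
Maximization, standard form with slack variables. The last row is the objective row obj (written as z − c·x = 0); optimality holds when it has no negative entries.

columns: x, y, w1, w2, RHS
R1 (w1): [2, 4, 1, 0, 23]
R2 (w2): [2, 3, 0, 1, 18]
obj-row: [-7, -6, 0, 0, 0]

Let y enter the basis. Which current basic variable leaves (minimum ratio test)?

Column y entries and ratios — w1: 23/4 = 23/4; w2: 18/3 = 6.
Smallest ratio is 23/4 in the row of w1, so w1 leaves.

w1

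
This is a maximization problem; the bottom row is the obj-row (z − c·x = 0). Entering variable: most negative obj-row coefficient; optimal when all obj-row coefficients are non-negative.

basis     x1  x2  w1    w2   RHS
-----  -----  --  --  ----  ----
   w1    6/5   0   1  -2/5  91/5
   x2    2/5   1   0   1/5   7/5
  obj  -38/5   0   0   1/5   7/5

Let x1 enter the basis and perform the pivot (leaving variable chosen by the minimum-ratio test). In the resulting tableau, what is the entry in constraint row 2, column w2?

1/2

Ratio test on column x1 — row 1: (91/5)/(6/5) = 91/6; row 2: (7/5)/(2/5) = 7/2. Minimum is 7/2 at row 2 (x2 leaves); pivot element 2/5.
Divide row 2 by 2/5; eliminate column x1 from the other rows.
In the new row 2, the w2 entry is the old entry divided by the pivot: (1/5)/(2/5) = 1/2.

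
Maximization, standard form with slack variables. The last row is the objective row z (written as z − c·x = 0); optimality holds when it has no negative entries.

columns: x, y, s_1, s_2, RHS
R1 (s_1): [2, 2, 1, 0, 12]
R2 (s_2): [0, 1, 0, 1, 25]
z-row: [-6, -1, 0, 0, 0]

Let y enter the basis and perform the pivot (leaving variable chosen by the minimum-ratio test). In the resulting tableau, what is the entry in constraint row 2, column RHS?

19

Ratio test on column y — row 1: 12/2 = 6; row 2: 25/1 = 25. Minimum is 6 at row 1 (s_1 leaves); pivot element 2.
Divide row 1 by 2; eliminate column y from the other rows.
Row 2 update in column RHS: 25 − 1·6 = 19.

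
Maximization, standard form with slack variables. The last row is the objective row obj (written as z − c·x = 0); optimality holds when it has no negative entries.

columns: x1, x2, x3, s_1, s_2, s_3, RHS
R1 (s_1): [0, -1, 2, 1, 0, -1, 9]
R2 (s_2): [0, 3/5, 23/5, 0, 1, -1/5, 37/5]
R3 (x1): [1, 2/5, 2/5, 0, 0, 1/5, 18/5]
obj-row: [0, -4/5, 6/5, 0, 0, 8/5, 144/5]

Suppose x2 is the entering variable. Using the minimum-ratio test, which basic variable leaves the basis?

x1

Column x2 entries and ratios — s_1: -1 ≤ 0, skip; s_2: (37/5)/(3/5) = 37/3; x1: (18/5)/(2/5) = 9.
Smallest ratio is 9 in the row of x1, so x1 leaves.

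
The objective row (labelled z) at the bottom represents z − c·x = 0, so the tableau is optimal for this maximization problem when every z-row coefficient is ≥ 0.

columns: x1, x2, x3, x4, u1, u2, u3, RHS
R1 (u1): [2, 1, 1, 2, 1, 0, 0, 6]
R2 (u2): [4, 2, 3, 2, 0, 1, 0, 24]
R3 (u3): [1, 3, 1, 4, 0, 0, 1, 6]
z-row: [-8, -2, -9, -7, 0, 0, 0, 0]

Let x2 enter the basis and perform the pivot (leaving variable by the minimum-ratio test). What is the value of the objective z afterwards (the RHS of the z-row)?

Ratio test on column x2 — row 1: 6/1 = 6; row 2: 24/2 = 12; row 3: 6/3 = 2. Minimum is 2 at row 3 (u3 leaves); pivot element 3.
Pivot on row 3; the z-row RHS becomes 0 − (-2)·2 = 4.

4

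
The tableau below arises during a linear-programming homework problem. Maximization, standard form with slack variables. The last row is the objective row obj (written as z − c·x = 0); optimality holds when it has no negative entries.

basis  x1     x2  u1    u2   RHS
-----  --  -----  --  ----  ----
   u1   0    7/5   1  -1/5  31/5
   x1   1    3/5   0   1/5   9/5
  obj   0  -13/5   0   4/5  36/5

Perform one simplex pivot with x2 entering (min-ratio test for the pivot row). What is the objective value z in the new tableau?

15

Ratio test on column x2 — row 1: (31/5)/(7/5) = 31/7; row 2: (9/5)/(3/5) = 3. Minimum is 3 at row 2 (x1 leaves); pivot element 3/5.
Pivot on row 2; the obj-row RHS becomes 36/5 − (-13/5)·3 = 15.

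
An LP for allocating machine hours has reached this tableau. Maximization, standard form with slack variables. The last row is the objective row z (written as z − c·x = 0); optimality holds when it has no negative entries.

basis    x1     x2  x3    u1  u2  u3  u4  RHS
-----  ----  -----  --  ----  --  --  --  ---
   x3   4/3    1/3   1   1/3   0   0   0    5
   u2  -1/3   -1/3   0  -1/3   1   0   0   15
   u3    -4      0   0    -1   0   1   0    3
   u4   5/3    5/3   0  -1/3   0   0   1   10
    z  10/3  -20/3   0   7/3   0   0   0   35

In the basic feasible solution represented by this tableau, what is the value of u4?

u4 is basic (row 4); its value is the RHS of that row, 10.

10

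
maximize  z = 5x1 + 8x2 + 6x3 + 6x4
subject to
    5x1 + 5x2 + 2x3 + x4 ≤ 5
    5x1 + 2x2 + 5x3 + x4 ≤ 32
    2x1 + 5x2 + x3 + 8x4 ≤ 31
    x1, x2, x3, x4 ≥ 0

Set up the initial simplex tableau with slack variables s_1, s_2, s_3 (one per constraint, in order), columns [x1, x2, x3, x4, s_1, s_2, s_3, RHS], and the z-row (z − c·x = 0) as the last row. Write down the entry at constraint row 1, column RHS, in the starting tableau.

The RHS of constraint 1 is b_1 = 5.

5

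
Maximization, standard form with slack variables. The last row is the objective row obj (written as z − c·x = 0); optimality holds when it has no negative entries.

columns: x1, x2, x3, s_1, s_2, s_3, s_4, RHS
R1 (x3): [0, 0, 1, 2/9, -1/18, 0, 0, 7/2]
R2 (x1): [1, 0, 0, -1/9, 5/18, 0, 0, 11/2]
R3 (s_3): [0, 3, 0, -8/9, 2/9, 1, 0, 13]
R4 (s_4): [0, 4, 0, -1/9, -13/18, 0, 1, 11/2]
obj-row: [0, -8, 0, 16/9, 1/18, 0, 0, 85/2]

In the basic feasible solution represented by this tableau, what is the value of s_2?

s_2 is not in the basis, so in the current basic feasible solution s_2 = 0.

0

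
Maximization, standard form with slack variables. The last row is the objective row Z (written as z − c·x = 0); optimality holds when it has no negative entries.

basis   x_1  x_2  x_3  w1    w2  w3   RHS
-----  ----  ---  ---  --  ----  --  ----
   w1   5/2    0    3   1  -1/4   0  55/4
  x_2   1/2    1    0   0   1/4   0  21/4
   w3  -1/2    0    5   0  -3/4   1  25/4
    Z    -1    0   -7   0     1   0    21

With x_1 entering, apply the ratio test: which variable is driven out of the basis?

w1

Column x_1 entries and ratios — w1: (55/4)/(5/2) = 11/2; x_2: (21/4)/(1/2) = 21/2; w3: -1/2 ≤ 0, skip.
Smallest ratio is 11/2 in the row of w1, so w1 leaves.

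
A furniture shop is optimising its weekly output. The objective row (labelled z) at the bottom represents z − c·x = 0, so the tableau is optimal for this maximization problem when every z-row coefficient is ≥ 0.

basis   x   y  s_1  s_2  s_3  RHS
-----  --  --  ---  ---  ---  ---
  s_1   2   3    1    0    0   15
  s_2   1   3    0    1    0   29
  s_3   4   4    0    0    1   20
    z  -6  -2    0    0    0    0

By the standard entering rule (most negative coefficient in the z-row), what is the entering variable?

Negative z-row entries: x: -6, y: -2.
The most negative is -6 in column x, so x enters.

x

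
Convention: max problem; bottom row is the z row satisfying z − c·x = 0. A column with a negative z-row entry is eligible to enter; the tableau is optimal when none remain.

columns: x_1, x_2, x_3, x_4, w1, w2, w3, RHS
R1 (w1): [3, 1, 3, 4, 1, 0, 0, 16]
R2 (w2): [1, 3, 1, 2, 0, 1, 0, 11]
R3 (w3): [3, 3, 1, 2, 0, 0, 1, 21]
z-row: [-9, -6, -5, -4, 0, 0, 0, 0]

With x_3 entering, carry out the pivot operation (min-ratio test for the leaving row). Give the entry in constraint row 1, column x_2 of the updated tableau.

Ratio test on column x_3 — row 1: 16/3 = 16/3; row 2: 11/1 = 11; row 3: 21/1 = 21. Minimum is 16/3 at row 1 (w1 leaves); pivot element 3.
Divide row 1 by 3; eliminate column x_3 from the other rows.
In the new row 1, the x_2 entry is the old entry divided by the pivot: 1/3 = 1/3.

1/3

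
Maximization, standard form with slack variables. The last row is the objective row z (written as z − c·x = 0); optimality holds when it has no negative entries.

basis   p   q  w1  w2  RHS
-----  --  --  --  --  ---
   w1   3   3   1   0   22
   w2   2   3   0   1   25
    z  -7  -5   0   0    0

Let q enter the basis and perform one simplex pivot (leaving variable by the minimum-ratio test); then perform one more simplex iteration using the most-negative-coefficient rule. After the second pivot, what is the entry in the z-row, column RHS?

Ratio test on column q — row 1: 22/3 = 22/3; row 2: 25/3 = 25/3. Minimum is 22/3 at row 1 (w1 leaves); pivot element 3.
Divide row 1 by 3; eliminate column q from the other rows.
Second iteration: most negative z-row entry is -2 in column p, so p enters.
Ratio test on column p — row 1: (22/3)/1 = 22/3; row 2: entry -1 ≤ 0. Minimum is 22/3 at row 1 (q leaves); pivot element 1.
Divide row 1 by 1; eliminate column p from the other rows.
After both pivots, the entry at the z-row, column RHS is 154/3.

154/3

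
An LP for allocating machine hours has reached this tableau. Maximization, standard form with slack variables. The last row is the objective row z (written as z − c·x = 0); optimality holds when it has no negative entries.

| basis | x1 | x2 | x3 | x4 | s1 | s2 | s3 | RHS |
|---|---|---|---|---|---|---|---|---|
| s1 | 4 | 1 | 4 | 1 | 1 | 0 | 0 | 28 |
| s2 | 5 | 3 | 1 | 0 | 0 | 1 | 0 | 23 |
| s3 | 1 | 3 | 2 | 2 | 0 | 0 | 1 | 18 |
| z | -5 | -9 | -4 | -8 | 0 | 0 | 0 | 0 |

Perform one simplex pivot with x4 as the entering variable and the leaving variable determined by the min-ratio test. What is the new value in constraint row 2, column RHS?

Ratio test on column x4 — row 1: 28/1 = 28; row 2: entry 0 ≤ 0; row 3: 18/2 = 9. Minimum is 9 at row 3 (s3 leaves); pivot element 2.
Divide row 3 by 2; eliminate column x4 from the other rows.
Row 2 update in column RHS: 23 − 0·9 = 23.

23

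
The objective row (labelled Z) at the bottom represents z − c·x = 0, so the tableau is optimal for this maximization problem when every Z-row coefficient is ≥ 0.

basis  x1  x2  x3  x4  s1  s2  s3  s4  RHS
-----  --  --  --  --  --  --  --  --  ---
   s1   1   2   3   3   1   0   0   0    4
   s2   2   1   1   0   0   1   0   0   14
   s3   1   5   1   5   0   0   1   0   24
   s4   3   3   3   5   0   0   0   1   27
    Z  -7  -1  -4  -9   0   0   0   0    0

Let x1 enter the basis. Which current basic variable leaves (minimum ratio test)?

s1

Column x1 entries and ratios — s1: 4/1 = 4; s2: 14/2 = 7; s3: 24/1 = 24; s4: 27/3 = 9.
Smallest ratio is 4 in the row of s1, so s1 leaves.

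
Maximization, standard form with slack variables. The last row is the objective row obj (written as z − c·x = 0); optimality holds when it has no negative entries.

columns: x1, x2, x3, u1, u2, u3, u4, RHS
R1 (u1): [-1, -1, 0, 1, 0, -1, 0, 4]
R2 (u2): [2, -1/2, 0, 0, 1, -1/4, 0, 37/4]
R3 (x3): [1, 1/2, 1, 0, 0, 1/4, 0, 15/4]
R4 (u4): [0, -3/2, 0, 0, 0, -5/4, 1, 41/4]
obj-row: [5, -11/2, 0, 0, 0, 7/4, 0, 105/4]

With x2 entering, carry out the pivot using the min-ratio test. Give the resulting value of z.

135/2

Ratio test on column x2 — row 1: entry -1 ≤ 0; row 2: entry -1/2 ≤ 0; row 3: (15/4)/(1/2) = 15/2; row 4: entry -3/2 ≤ 0. Minimum is 15/2 at row 3 (x3 leaves); pivot element 1/2.
Pivot on row 3; the obj-row RHS becomes 105/4 − (-11/2)·(15/2) = 135/2.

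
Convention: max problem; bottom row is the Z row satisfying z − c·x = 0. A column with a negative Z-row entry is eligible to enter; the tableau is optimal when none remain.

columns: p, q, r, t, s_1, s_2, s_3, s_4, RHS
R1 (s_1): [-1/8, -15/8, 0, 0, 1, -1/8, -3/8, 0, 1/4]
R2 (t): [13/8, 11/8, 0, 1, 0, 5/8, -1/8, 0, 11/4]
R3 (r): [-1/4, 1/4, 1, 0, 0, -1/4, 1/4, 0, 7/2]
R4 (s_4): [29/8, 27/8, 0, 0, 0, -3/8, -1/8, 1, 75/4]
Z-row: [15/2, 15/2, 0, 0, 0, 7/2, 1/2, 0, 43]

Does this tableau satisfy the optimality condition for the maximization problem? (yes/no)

yes

Every Z-row coefficient is ≥ 0, so the tableau is optimal.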